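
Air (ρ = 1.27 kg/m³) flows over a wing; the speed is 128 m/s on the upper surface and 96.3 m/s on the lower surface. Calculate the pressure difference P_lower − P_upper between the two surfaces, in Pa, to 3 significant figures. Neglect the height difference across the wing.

4520 Pa

The pressure is lower where the speed is higher: ΔP = ½ρ(v_up² − v_low²).
ΔP = ½·1.27·(128² − 96.3²) = 4520 Pa.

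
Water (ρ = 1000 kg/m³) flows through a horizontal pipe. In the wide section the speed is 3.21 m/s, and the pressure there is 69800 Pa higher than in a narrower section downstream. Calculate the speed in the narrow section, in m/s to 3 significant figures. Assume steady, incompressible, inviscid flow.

v₂ ≈ 12.2 m/s

With h₁ = h₂, rearranging Bernoulli gives v₂ = √(v₁² + 2ΔP/ρ).
v₂ = √(3.21² + 2·69800/1000) = √(10.3 + 140) = 12.2 m/s.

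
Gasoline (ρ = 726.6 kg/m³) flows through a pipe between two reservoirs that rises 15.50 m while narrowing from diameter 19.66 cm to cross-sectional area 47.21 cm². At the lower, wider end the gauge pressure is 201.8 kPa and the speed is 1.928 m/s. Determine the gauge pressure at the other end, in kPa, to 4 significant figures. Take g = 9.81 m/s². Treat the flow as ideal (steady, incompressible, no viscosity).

The volume flow rate is constant, so v₂ = (A₁/A₂)v₁ = (303.6/47.21)·1.928 = 12.40 m/s.
Applying Bernoulli between the two ends and solving for P₂: P₂ = P₁ + ½ρ(v₁² − v₂²) − ρgΔh.
P₂ = 201800 + ½·726.6·(1.928² − 12.40²) − 726.6·9.81·(+15.50) = 201800 + (-54490) − (110500) = 36830 Pa.

P₂ ≈ 36.83 kPa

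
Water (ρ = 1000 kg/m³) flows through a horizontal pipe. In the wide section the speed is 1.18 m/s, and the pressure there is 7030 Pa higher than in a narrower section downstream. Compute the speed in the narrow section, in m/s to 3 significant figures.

v₂ = 3.93 m/s

Along the level pipe P + ½ρv² is conserved, hence v₂² = v₁² + 2(P₁ − P₂)/ρ.
v₂ = √(1.18² + 2·7030/1000) = √(1.39 + 14.1) = 3.93 m/s.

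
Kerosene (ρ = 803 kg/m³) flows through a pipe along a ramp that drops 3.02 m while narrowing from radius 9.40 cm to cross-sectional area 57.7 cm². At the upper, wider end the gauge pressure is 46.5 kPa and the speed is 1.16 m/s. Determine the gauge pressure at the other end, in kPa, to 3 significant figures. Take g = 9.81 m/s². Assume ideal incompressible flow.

Mass conservation (A₁v₁ = A₂v₂) gives v₂ = 1.16 × 278/57.7 = 5.58 m/s.
Bernoulli: P₁ + ½ρv₁² + ρg h₁ = P₂ + ½ρv₂² + ρg h₂, so P₂ = P₁ + ½ρ(v₁² − v₂²) − ρg(h₂ − h₁).
P₂ = 46500 + ½·803·(1.16² − 5.58²) − 803·9.81·(−3.02) = 46500 + (-12000) − (-23800) = 58300 Pa.

58.3 kPa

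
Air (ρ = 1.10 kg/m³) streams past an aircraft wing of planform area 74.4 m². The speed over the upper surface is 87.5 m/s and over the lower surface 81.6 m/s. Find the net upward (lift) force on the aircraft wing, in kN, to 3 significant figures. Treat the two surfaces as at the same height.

From P + ½ρv² = const at equal height, P_low − P_up = ½ρ(v_up² − v_low²).
ΔP = ½·1.10·(87.5² − 81.6²) = 549 Pa.
Lift = ΔP · A = 549 × 74.4 = 40800 N.

F ≈ 40.8 kN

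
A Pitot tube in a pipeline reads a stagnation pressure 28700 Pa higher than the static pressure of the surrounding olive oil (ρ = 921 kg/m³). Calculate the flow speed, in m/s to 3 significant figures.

7.89 m/s

The dynamic pressure equals the rise in static pressure at the stagnation point: ΔP = ½ρv².
v = √(2ΔP/ρ) = √(2·28700/921) = 7.89 m/s.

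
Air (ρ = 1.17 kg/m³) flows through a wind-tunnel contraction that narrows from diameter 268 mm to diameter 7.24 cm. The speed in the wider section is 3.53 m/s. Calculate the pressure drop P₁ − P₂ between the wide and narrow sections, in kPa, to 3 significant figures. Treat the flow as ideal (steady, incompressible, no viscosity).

The volume flow rate is constant, so v₂ = (A₁/A₂)v₁ = (564/41.2)·3.53 = 48.4 m/s.
Along the horizontal streamline, P + ½ρv² is constant.
P₁ − P₂ = ½·1.17·(48.4² − 3.53²) = ½·1.17·2330 = 1360 Pa.

ΔP = 1.36 kPa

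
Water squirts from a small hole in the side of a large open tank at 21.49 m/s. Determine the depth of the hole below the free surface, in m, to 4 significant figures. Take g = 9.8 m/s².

h = 23.56 m

For a small hole in a large open tank, ½v² = gh, giving h = v²/(2g).
h = 21.49²/(2·9.8) = 461.8/19.60 = 23.56 m.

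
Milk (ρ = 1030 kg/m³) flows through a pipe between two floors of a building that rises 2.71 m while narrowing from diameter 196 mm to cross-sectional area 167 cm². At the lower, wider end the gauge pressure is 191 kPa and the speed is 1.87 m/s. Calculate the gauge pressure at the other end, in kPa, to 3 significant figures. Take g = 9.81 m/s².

P₂ ≈ 160 kPa

The volume flow rate is constant, so v₂ = (A₁/A₂)v₁ = (302/167)·1.87 = 3.38 m/s.
Energy conservation along the streamline gives P₂ = P₁ − ½ρ(v₂² − v₁²) − ρg(h₂ − h₁).
P₂ = 191000 + ½·1030·(1.87² − 3.38²) − 1030·9.81·(+2.71) = 191000 + (-4080) − (27400) = 160000 Pa.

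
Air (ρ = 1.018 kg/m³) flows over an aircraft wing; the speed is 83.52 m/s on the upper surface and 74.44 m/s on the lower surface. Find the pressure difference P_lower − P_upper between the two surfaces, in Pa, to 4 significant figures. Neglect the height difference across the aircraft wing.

730.0 Pa

Bernoulli (same height): P_lower − P_upper = ½ρ(v_upper² − v_lower²).
ΔP = ½·1.018·(83.52² − 74.44²) = 730.0 Pa.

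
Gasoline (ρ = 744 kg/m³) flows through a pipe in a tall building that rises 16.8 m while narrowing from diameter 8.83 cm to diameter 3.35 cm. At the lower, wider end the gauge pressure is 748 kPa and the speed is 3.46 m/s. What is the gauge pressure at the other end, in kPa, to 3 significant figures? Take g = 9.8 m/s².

P₂ ≈ 415 kPa

The volume flow rate is constant, so v₂ = (A₁/A₂)v₁ = (61.2/8.81)·3.46 = 24.0 m/s.
Applying Bernoulli between the two ends and solving for P₂: P₂ = P₁ + ½ρ(v₁² − v₂²) − ρgΔh.
P₂ = 748000 + ½·744·(3.46² − 24.0²) − 744·9.8·(+16.8) = 748000 + (-211000) − (122000) = 415000 Pa.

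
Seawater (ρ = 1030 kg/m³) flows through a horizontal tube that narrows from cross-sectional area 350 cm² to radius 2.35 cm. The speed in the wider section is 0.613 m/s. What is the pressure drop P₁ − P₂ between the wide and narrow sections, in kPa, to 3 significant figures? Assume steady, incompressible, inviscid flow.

Continuity gives A₁v₁ = A₂v₂, so v₂ = (350 cm²)/(17.3 cm²) × 0.613 m/s = 12.4 m/s.
Bernoulli (h₁ = h₂): P₁ − P₂ = ½ρ(v₂² − v₁²).
P₁ − P₂ = ½·1030·(12.4² − 0.613²) = ½·1030·153 = 78600 Pa.

78.6 kPa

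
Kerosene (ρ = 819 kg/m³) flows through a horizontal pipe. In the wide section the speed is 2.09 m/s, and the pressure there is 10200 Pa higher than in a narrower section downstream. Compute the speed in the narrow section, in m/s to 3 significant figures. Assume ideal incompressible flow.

Horizontal Bernoulli: P₁ + ½ρv₁² = P₂ + ½ρv₂², so v₂² = v₁² + 2(P₁ − P₂)/ρ.
v₂ = √(2.09² + 2·10200/819) = √(4.37 + 24.9) = 5.41 m/s.

v₂ ≈ 5.41 m/s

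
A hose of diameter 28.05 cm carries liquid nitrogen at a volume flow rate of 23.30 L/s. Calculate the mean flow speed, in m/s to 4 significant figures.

v ≈ 0.3771 m/s

Q = 23.30 L/s = 0.02330 m³/s.
v = Q/A = 0.02330 / 0.06180 = 0.3771 m/s.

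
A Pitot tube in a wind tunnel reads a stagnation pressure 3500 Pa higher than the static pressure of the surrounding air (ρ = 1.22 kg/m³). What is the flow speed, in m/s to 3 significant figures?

v ≈ 75.7 m/s

At the stagnation point the flow is brought to rest, so Bernoulli gives P_stag − P_static = ½ρv².
v = √(2ΔP/ρ) = √(2·3500/1.22) = 75.7 m/s.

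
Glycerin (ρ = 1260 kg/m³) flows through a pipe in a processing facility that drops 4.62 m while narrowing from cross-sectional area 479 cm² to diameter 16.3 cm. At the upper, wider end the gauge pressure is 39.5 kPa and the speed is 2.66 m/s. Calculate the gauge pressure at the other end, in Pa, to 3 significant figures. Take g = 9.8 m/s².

Continuity gives A₁v₁ = A₂v₂, so v₂ = (479 cm²)/(209 cm²) × 2.66 m/s = 6.11 m/s.
Applying Bernoulli between the two ends and solving for P₂: P₂ = P₁ + ½ρ(v₁² − v₂²) − ρgΔh.
P₂ = 39500 + ½·1260·(2.66² − 6.11²) − 1260·9.8·(−4.62) = 39500 + (-19000) − (-57000) = 77500 Pa.

P₂ ≈ 77500 Pa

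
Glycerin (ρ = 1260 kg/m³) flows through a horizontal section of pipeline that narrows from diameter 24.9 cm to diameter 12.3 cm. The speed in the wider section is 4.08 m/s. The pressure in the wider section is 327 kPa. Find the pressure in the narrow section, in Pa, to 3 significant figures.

P₂ ≈ 161000 Pa

Mass conservation (A₁v₁ = A₂v₂) gives v₂ = 4.08 × 487/119 = 16.7 m/s.
Bernoulli (h₁ = h₂): P₁ − P₂ = ½ρ(v₂² − v₁²).
P₂ = P₁ − ½ρ(v₂² − v₁²) = 327000 − ½·1260·(16.7² − 4.08²) = 327000 − 166000 = 161000 Pa.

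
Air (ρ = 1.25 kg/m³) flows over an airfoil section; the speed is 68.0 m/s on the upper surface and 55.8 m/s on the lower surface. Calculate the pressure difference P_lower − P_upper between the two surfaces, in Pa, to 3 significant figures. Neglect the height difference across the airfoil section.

ΔP = 944 Pa

With negligible Δh, P + ½ρv² is constant, so P_low − P_up = ½ρ(v_up² − v_low²).
ΔP = ½·1.25·(68.0² − 55.8²) = 944 Pa.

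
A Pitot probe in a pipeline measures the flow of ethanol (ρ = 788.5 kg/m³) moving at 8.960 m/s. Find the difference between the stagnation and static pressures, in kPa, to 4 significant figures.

The dynamic pressure equals the rise in static pressure at the stagnation point: ΔP = ½ρv².
ΔP = ½·788.5·8.960² = 31650 Pa.

31.65 kPa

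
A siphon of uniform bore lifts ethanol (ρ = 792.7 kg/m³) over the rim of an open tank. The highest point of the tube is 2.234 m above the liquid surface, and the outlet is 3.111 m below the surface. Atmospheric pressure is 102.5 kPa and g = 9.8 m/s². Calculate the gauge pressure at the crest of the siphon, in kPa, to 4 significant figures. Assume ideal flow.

The outlet speed comes from Torricelli: v = √(2g·3.111) = 7.809 m/s.
The bore is uniform, so the speed at the crest is the same v. Bernoulli surface→crest: P_atm = P_top + ½ρv² + ρg·h_top.
P_top = 102500 − ½·792.7·7.809² − 792.7·9.8·2.234 = 60980 Pa. So P_gauge = P_top − P_atm = -41520 Pa.

P_gauge ≈ -41.52 kPa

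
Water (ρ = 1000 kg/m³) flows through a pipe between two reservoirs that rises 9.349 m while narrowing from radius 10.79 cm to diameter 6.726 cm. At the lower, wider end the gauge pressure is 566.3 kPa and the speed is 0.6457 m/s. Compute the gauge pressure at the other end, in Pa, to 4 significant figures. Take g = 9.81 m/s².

452700 Pa

Continuity gives A₁v₁ = A₂v₂, so v₂ = (365.8 cm²)/(35.53 cm²) × 0.6457 m/s = 6.647 m/s.
Energy conservation along the streamline gives P₂ = P₁ − ½ρ(v₂² − v₁²) − ρg(h₂ − h₁).
P₂ = 566300 + ½·1000·(0.6457² − 6.647²) − 1000·9.81·(+9.349) = 566300 + (-21880) − (91710) = 452700 Pa.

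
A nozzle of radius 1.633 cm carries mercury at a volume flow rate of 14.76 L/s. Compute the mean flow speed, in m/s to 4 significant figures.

Q = 14.76 L/s = 0.01476 m³/s.
v = Q/A = 0.01476 / 0.0008378 = 17.62 m/s.

v ≈ 17.62 m/s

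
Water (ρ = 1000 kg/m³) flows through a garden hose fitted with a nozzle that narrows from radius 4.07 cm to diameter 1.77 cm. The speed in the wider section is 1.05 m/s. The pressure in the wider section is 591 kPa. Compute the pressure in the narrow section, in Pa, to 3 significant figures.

Mass conservation (A₁v₁ = A₂v₂) gives v₂ = 1.05 × 52.0/2.46 = 22.2 m/s.
Bernoulli (h₁ = h₂): P₁ − P₂ = ½ρ(v₂² − v₁²).
P₂ = P₁ − ½ρ(v₂² − v₁²) = 591000 − ½·1000·(22.2² − 1.05²) = 591000 − 246000 = 345000 Pa.

P₂ ≈ 345000 Pa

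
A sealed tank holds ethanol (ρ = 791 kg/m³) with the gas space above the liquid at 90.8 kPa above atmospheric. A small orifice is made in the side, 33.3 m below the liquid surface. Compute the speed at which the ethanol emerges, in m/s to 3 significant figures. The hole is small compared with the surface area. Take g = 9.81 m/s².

Take point 1 at the surface (v₁ ≈ 0) and point 2 at the hole (at atmospheric pressure). Bernoulli: P₁ + ρg h = P_atm + ½ρv₂².
With P₁ − P_atm = 90800 Pa, v₂ = √(2gh + 2ΔP/ρ) = √(2·9.81·33.3 + 2·90800/791) = 29.7 m/s.

v = 29.7 m/s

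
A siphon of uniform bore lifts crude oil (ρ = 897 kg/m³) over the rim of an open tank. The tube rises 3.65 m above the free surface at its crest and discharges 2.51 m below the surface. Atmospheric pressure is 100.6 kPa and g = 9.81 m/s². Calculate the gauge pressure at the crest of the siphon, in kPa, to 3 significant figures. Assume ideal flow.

The outlet speed comes from Torricelli: v = √(2g·2.51) = 7.02 m/s.
Continuity keeps v the same throughout the tube; from surface to crest, P_atm + 0 = P_top + ½ρv² + ρg·h_top.
P_top = 100600 − ½·897·7.02² − 897·9.81·3.65 = 46400 Pa. So P_gauge = P_top − P_atm = -54200 Pa.

P_gauge ≈ -54.2 kPa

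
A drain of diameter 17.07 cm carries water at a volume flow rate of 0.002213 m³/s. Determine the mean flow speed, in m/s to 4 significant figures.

Q = 0.002213 m³/s = 0.002213 m³/s.
v = Q/A = 0.002213 / 0.02289 = 0.09670 m/s.

v = 0.09670 m/s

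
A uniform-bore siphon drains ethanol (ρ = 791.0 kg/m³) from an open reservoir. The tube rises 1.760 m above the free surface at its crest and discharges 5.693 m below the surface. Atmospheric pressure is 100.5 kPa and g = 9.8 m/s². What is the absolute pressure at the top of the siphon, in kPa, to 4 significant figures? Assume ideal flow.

P_top ≈ 42.73 kPa

The outlet speed comes from Torricelli: v = √(2g·5.693) = 10.56 m/s.
Continuity keeps v the same throughout the tube; from surface to crest, P_atm + 0 = P_top + ½ρv² + ρg·h_top.
P_top = 100500 − ½·791.0·10.56² − 791.0·9.8·1.760 = 42730 Pa.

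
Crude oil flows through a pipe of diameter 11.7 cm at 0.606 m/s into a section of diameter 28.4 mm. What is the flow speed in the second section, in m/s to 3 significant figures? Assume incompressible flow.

The volume flow rate is constant, so v₂ = (A₁/A₂)v₁ = (108/6.33)·0.606 = 10.3 m/s.

v₂ ≈ 10.3 m/s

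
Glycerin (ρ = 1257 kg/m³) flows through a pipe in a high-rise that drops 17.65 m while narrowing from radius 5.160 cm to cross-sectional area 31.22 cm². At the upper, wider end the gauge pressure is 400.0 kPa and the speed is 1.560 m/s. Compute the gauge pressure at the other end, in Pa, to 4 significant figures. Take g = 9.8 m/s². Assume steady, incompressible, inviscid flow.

P₂ = 608000 Pa

The volume flow rate is constant, so v₂ = (A₁/A₂)v₁ = (83.65/31.22)·1.560 = 4.180 m/s.
Bernoulli: P₁ + ½ρv₁² + ρg h₁ = P₂ + ½ρv₂² + ρg h₂, so P₂ = P₁ + ½ρ(v₁² − v₂²) − ρg(h₂ − h₁).
P₂ = 400000 + ½·1257·(1.560² − 4.180²) − 1257·9.8·(−17.65) = 400000 + (-9450) − (-217400) = 608000 Pa.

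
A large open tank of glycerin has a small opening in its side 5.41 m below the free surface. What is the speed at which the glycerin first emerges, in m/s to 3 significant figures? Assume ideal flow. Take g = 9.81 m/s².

v ≈ 10.3 m/s

Torricelli's result v = √(2gh) gives v = √(2·9.81·5.41) = 10.3 m/s.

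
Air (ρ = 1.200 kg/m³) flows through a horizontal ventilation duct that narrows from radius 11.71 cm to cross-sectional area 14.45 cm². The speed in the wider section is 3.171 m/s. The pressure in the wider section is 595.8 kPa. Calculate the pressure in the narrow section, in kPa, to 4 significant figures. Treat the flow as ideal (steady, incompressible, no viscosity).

The volume flow rate is constant, so v₂ = (A₁/A₂)v₁ = (430.8/14.45)·3.171 = 94.53 m/s.
Along the horizontal streamline, P + ½ρv² is constant.
P₂ = P₁ − ½ρ(v₂² − v₁²) = 595800 − ½·1.200·(94.53² − 3.171²) = 595800 − 5356 = 590400 Pa.

590.4 kPa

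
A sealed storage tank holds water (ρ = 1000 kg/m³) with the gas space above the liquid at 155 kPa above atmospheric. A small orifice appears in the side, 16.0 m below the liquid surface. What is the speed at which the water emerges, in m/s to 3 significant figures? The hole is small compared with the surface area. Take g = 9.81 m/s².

Take point 1 at the surface (v₁ ≈ 0) and point 2 at the hole (at atmospheric pressure). Bernoulli: P₁ + ρg h = P_atm + ½ρv₂².
With P₁ − P_atm = 155000 Pa, v₂ = √(2gh + 2ΔP/ρ) = √(2·9.81·16.0 + 2·155000/1000) = 25.0 m/s.

25.0 m/s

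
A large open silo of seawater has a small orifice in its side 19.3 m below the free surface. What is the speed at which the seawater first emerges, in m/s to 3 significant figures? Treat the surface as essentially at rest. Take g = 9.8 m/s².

v ≈ 19.4 m/s

The surface is effectively still and both ends are open, so ½v² = gh and v = √(2·9.8·19.3) = 19.4 m/s.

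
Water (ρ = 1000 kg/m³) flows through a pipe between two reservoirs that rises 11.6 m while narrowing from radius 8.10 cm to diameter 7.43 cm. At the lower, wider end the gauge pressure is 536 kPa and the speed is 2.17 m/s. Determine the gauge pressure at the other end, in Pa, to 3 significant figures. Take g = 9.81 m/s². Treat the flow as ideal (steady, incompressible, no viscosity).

By continuity, v₂ = v₁·A₁/A₂ = 2.17·(206/43.4) = 10.3 m/s.
Energy conservation along the streamline gives P₂ = P₁ − ½ρ(v₂² − v₁²) − ρg(h₂ − h₁).
P₂ = 536000 + ½·1000·(2.17² − 10.3²) − 1000·9.81·(+11.6) = 536000 + (-50900) − (114000) = 371000 Pa.

P₂ ≈ 371000 Pa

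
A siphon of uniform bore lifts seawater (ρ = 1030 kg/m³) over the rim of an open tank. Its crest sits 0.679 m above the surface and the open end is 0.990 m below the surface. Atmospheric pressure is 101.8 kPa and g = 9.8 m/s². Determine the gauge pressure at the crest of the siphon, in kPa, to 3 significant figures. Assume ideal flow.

P_gauge = -16.8 kPa

Bernoulli surface→outlet gives ½v² = g·h_out, so v = √(2·9.8·0.990) = 4.40 m/s.
Continuity keeps v the same throughout the tube; from surface to crest, P_atm + 0 = P_top + ½ρv² + ρg·h_top.
P_top = 101800 − ½·1030·4.40² − 1030·9.8·0.679 = 85000 Pa. So P_gauge = P_top − P_atm = -16800 Pa.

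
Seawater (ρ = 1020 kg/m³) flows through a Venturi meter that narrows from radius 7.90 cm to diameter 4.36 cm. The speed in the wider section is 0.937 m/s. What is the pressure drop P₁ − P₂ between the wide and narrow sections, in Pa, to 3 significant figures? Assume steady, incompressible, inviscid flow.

ΔP ≈ 76800 Pa

Mass conservation (A₁v₁ = A₂v₂) gives v₂ = 0.937 × 196/14.9 = 12.3 m/s.
Along the horizontal streamline, P + ½ρv² is constant.
P₁ − P₂ = ½·1020·(12.3² − 0.937²) = ½·1020·151 = 76800 Pa.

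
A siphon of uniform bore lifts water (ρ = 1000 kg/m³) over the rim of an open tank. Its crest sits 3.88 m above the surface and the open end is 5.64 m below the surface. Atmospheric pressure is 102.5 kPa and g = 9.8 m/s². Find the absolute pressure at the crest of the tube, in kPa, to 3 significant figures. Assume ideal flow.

9.20 kPa

The outlet speed comes from Torricelli: v = √(2g·5.64) = 10.5 m/s.
The bore is uniform, so the speed at the crest is the same v. Bernoulli surface→crest: P_atm = P_top + ½ρv² + ρg·h_top.
P_top = 102500 − ½·1000·10.5² − 1000·9.8·3.88 = 9200 Pa.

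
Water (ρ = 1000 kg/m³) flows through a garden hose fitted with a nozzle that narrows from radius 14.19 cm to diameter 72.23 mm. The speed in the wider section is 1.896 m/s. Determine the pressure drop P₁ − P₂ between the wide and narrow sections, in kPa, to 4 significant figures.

ΔP ≈ 426.6 kPa

The volume flow rate is constant, so v₂ = (A₁/A₂)v₁ = (632.6/40.98)·1.896 = 29.27 m/s.
Along the horizontal streamline, P + ½ρv² is constant.
P₁ − P₂ = ½·1000·(29.27² − 1.896²) = ½·1000·853.2 = 426600 Pa.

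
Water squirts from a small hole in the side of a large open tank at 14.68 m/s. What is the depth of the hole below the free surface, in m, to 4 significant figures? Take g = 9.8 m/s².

h ≈ 11.00 m

Torricelli: v = √(2gh), so h = v²/(2g).
h = 14.68²/(2·9.8) = 215.5/19.60 = 11.00 m.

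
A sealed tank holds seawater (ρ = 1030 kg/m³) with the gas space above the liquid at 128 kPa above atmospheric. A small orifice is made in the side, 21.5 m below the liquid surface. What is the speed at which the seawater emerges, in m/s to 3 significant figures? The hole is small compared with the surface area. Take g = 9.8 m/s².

Take point 1 at the surface (v₁ ≈ 0) and point 2 at the hole (at atmospheric pressure). Bernoulli: P₁ + ρg h = P_atm + ½ρv₂².
With P₁ − P_atm = 128000 Pa, v₂ = √(2gh + 2ΔP/ρ) = √(2·9.8·21.5 + 2·128000/1030) = 25.9 m/s.

v = 25.9 m/s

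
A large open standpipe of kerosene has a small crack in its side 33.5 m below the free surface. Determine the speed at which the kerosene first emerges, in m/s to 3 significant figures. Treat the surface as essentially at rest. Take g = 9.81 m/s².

Bernoulli from surface to hole (P equal, v_surface ≈ 0): v = √(2gh) = √(2×9.81×33.5) = 25.6 m/s.

25.6 m/s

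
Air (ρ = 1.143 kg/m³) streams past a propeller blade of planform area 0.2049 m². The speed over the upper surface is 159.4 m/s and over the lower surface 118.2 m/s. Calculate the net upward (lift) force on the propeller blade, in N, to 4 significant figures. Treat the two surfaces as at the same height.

1339 N

With equal heights on the two surfaces, Bernoulli gives P_lower − P_upper = ½ρ(v_upper² − v_lower²).
ΔP = ½·1.143·(159.4² − 118.2²) = 6536 Pa.
Lift = ΔP · A = 6536 × 0.2049 = 1339 N.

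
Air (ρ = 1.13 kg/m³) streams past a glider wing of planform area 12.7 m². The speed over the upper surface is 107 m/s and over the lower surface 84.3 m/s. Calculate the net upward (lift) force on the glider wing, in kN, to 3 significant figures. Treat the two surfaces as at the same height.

The faster flow above has the lower pressure; Bernoulli (same height) gives ΔP = ½ρ(v_up² − v_low²).
ΔP = ½·1.13·(107² − 84.3²) = 2450 Pa.
Lift = ΔP · A = 2450 × 12.7 = 31200 N.

F ≈ 31.2 kN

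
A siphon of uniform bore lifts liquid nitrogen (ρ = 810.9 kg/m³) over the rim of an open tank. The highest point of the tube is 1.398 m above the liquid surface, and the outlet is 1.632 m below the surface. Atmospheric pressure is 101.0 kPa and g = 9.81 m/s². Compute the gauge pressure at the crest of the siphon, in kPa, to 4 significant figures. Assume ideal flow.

Bernoulli surface→outlet gives ½v² = g·h_out, so v = √(2·9.81·1.632) = 5.659 m/s.
The bore is uniform, so the speed at the crest is the same v. Bernoulli surface→crest: P_atm = P_top + ½ρv² + ρg·h_top.
P_top = 101000 − ½·810.9·5.659² − 810.9·9.81·1.398 = 76900 Pa. So P_gauge = P_top − P_atm = -24100 Pa.

P_gauge ≈ -24.10 kPa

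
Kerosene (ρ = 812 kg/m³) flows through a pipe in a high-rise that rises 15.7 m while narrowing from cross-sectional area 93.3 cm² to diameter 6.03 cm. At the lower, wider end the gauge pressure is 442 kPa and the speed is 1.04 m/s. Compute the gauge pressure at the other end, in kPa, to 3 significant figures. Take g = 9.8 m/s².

P₂ ≈ 313 kPa

Continuity gives A₁v₁ = A₂v₂, so v₂ = (93.3 cm²)/(28.6 cm²) × 1.04 m/s = 3.40 m/s.
Bernoulli: P₁ + ½ρv₁² + ρg h₁ = P₂ + ½ρv₂² + ρg h₂, so P₂ = P₁ + ½ρ(v₁² − v₂²) − ρg(h₂ − h₁).
P₂ = 442000 + ½·812·(1.04² − 3.40²) − 812·9.8·(+15.7) = 442000 + (-4250) − (125000) = 313000 Pa.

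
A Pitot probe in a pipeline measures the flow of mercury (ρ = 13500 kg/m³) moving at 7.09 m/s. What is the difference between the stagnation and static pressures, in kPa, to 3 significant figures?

The dynamic pressure equals the rise in static pressure at the stagnation point: ΔP = ½ρv².
ΔP = ½·13500·7.09² = 339000 Pa.

ΔP = 339 kPa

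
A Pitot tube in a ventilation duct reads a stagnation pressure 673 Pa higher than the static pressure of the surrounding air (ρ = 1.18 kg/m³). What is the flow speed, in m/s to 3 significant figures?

At the stagnation point the flow is brought to rest, so Bernoulli gives P_stag − P_static = ½ρv².
v = √(2ΔP/ρ) = √(2·673/1.18) = 33.8 m/s.

v ≈ 33.8 m/s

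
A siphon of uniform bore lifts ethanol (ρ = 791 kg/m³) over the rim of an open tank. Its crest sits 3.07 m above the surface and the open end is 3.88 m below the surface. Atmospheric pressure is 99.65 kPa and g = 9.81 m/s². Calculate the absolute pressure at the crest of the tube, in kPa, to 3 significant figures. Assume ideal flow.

The outlet speed comes from Torricelli: v = √(2g·3.88) = 8.72 m/s.
With constant cross-section the crest speed equals v; applying Bernoulli from the surface up to the crest, P_top = P_atm − ½ρv² − ρg·h_top.
P_top = 99650 − ½·791·8.72² − 791·9.81·3.07 = 45700 Pa.

45.7 kPa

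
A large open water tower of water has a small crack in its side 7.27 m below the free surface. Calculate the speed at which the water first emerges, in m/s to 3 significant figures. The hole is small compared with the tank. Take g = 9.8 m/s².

Bernoulli from surface to hole (P equal, v_surface ≈ 0): v = √(2gh) = √(2×9.8×7.27) = 11.9 m/s.

v ≈ 11.9 m/s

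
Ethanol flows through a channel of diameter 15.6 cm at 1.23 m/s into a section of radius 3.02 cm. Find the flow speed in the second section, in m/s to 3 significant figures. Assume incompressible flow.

Continuity gives A₁v₁ = A₂v₂, so v₂ = (191 cm²)/(28.7 cm²) × 1.23 m/s = 8.21 m/s.

v₂ ≈ 8.21 m/s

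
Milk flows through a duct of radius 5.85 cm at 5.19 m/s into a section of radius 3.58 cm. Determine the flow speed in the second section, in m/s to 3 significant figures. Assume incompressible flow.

By continuity, v₂ = v₁·A₁/A₂ = 5.19·(108/40.3) = 13.9 m/s.

v₂ ≈ 13.9 m/s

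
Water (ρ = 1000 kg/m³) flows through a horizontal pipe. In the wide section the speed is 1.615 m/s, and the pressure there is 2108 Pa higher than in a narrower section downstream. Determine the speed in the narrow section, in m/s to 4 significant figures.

v₂ ≈ 2.612 m/s

With h₁ = h₂, rearranging Bernoulli gives v₂ = √(v₁² + 2ΔP/ρ).
v₂ = √(1.615² + 2·2108/1000) = √(2.608 + 4.216) = 2.612 m/s.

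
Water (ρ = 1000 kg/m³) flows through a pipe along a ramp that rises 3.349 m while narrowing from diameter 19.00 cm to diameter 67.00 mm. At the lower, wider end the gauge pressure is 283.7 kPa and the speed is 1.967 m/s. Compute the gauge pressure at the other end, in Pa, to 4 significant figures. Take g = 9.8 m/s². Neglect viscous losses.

Mass conservation (A₁v₁ = A₂v₂) gives v₂ = 1.967 × 283.5/35.26 = 15.82 m/s.
Applying Bernoulli between the two ends and solving for P₂: P₂ = P₁ + ½ρ(v₁² − v₂²) − ρgΔh.
P₂ = 283700 + ½·1000·(1.967² − 15.82²) − 1000·9.8·(+3.349) = 283700 + (-123200) − (32820) = 127700 Pa.

P₂ = 127700 Pa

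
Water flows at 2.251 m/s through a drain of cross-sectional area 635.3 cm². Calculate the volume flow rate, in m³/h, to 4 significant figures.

Q ≈ 514.8 m³/h

Q = A·v = 0.06353 m² × 2.251 m/s = 0.1430 m³/s.
Converting: 0.1430 m³/s × 3600 = 514.8 m³/h.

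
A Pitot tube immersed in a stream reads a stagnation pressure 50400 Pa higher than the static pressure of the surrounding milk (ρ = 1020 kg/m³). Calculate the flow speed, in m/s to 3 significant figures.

v ≈ 9.94 m/s

At the stagnation point the flow is brought to rest, so Bernoulli gives P_stag − P_static = ½ρv².
v = √(2ΔP/ρ) = √(2·50400/1020) = 9.94 m/s.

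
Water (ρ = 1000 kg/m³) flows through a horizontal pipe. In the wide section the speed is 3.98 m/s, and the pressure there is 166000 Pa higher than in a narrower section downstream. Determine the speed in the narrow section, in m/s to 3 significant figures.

Horizontal Bernoulli: P₁ + ½ρv₁² = P₂ + ½ρv₂², so v₂² = v₁² + 2(P₁ − P₂)/ρ.
v₂ = √(3.98² + 2·166000/1000) = √(15.8 + 332) = 18.7 m/s.

v₂ ≈ 18.7 m/s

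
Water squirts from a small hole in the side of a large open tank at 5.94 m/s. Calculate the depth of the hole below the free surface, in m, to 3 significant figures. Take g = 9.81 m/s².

h ≈ 1.80 m

For a small hole in a large open tank, ½v² = gh, giving h = v²/(2g).
h = 5.94²/(2·9.81) = 35.3/19.62 = 1.80 m.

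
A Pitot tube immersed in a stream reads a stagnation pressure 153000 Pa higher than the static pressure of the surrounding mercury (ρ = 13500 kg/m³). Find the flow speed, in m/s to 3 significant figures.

Bernoulli between the free stream and the stagnation point: ½ρv² = P_stag − P_static.
v = √(2ΔP/ρ) = √(2·153000/13500) = 4.76 m/s.

v ≈ 4.76 m/s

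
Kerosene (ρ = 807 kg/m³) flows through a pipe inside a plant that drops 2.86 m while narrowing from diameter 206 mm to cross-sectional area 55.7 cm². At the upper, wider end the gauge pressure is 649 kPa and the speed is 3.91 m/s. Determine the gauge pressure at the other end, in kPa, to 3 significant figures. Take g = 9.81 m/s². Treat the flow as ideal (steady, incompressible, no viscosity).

The volume flow rate is constant, so v₂ = (A₁/A₂)v₁ = (333/55.7)·3.91 = 23.4 m/s.
Applying Bernoulli between the two ends and solving for P₂: P₂ = P₁ + ½ρ(v₁² − v₂²) − ρgΔh.
P₂ = 649000 + ½·807·(3.91² − 23.4²) − 807·9.81·(−2.86) = 649000 + (-215000) − (-22600) = 457000 Pa.

P₂ ≈ 457 kPa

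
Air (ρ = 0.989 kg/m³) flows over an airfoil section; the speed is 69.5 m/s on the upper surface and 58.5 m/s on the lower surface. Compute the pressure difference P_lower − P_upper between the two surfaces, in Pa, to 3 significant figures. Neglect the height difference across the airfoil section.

The pressure is lower where the speed is higher: ΔP = ½ρ(v_up² − v_low²).
ΔP = ½·0.989·(69.5² − 58.5²) = 696 Pa.

696 Pa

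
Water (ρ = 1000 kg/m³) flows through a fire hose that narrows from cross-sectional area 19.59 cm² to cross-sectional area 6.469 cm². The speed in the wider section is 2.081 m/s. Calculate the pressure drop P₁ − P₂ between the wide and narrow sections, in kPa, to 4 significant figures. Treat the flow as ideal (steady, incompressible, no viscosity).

The volume flow rate is constant, so v₂ = (A₁/A₂)v₁ = (19.59/6.469)·2.081 = 6.302 m/s.
With no height change, Bernoulli's equation is P₁ + ½ρv₁² = P₂ + ½ρv₂².
P₁ − P₂ = ½·1000·(6.302² − 2.081²) = ½·1000·35.38 = 17690 Pa.

ΔP ≈ 17.69 kPa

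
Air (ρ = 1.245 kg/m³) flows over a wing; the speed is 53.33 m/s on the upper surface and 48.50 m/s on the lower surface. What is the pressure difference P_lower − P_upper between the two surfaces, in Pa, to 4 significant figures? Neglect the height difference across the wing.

ΔP ≈ 306.2 Pa

With negligible Δh, P + ½ρv² is constant, so P_low − P_up = ½ρ(v_up² − v_low²).
ΔP = ½·1.245·(53.33² − 48.50²) = 306.2 Pa.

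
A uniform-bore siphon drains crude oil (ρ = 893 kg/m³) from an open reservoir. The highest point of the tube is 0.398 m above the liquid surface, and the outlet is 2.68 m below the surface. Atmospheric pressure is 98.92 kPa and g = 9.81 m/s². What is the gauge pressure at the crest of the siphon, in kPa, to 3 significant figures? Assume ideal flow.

-27.0 kPa

The outlet speed comes from Torricelli: v = √(2g·2.68) = 7.25 m/s.
The bore is uniform, so the speed at the crest is the same v. Bernoulli surface→crest: P_atm = P_top + ½ρv² + ρg·h_top.
P_top = 98920 − ½·893·7.25² − 893·9.81·0.398 = 72000 Pa. So P_gauge = P_top − P_atm = -27000 Pa.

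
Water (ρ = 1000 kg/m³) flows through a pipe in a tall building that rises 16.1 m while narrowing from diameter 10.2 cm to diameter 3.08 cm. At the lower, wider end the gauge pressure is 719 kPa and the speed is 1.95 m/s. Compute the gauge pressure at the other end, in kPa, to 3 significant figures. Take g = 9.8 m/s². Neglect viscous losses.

334 kPa

Continuity gives A₁v₁ = A₂v₂, so v₂ = (81.7 cm²)/(7.45 cm²) × 1.95 m/s = 21.4 m/s.
Applying Bernoulli between the two ends and solving for P₂: P₂ = P₁ + ½ρ(v₁² − v₂²) − ρgΔh.
P₂ = 719000 + ½·1000·(1.95² − 21.4²) − 1000·9.8·(+16.1) = 719000 + (-227000) − (158000) = 334000 Pa.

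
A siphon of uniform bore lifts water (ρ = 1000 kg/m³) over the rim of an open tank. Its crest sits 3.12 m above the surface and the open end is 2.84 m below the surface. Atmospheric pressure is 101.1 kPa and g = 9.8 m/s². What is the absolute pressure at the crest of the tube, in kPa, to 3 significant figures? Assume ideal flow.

The outlet speed comes from Torricelli: v = √(2g·2.84) = 7.46 m/s.
Continuity keeps v the same throughout the tube; from surface to crest, P_atm + 0 = P_top + ½ρv² + ρg·h_top.
P_top = 101100 − ½·1000·7.46² − 1000·9.8·3.12 = 42700 Pa.

P_top ≈ 42.7 kPa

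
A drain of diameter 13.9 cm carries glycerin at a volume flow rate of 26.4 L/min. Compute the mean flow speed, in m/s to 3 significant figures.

v = 0.0290 m/s

Q = 26.4 L/min = 0.000440 m³/s.
v = Q/A = 0.000440 / 0.0152 = 0.0290 m/s.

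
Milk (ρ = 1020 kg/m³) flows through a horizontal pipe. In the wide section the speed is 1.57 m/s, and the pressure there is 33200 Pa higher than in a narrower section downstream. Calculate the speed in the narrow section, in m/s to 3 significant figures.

v₂ ≈ 8.22 m/s

Along the level pipe P + ½ρv² is conserved, hence v₂² = v₁² + 2(P₁ − P₂)/ρ.
v₂ = √(1.57² + 2·33200/1020) = √(2.46 + 65.1) = 8.22 m/s.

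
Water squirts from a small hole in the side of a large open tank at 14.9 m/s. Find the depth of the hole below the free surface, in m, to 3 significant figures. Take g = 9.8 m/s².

Torricelli: v = √(2gh), so h = v²/(2g).
h = 14.9²/(2·9.8) = 222/19.60 = 11.3 m.

h ≈ 11.3 m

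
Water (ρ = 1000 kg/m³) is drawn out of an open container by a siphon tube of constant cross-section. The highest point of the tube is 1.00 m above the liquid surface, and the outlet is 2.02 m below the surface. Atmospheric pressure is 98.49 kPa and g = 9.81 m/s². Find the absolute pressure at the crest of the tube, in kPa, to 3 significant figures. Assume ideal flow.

P_top = 68.9 kPa

From the surface to the outlet (both open to atmosphere, surface at rest): v = √(2g·h_out) = √(2·9.81·2.02) = 6.30 m/s.
With constant cross-section the crest speed equals v; applying Bernoulli from the surface up to the crest, P_top = P_atm − ½ρv² − ρg·h_top.
P_top = 98490 − ½·1000·6.30² − 1000·9.81·1.00 = 68900 Pa.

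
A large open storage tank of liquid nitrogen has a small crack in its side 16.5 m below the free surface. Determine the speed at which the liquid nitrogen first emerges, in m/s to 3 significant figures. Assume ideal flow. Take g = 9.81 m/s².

v ≈ 18.0 m/s

With the surface at rest and both surface and jet at atmospheric pressure, Bernoulli gives ρg h = ½ρv², so v = √(2gh) = √(2·9.81·16.5) = 18.0 m/s.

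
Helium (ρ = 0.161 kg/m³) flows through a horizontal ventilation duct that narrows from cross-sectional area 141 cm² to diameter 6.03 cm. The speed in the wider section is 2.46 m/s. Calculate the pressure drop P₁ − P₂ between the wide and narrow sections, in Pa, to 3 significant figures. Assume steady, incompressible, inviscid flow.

Mass conservation (A₁v₁ = A₂v₂) gives v₂ = 2.46 × 141/28.6 = 12.1 m/s.
Bernoulli (h₁ = h₂): P₁ − P₂ = ½ρ(v₂² − v₁²).
P₁ − P₂ = ½·0.161·(12.1² − 2.46²) = ½·0.161·141 = 11.4 Pa.

ΔP ≈ 11.4 Pa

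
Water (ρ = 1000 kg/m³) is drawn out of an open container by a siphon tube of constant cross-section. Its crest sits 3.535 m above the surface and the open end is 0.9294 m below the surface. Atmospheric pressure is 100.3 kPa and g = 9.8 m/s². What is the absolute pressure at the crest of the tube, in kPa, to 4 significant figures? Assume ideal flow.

Bernoulli surface→outlet gives ½v² = g·h_out, so v = √(2·9.8·0.9294) = 4.268 m/s.
With constant cross-section the crest speed equals v; applying Bernoulli from the surface up to the crest, P_top = P_atm − ½ρv² − ρg·h_top.
P_top = 100300 − ½·1000·4.268² − 1000·9.8·3.535 = 56550 Pa.

P_top ≈ 56.55 kPa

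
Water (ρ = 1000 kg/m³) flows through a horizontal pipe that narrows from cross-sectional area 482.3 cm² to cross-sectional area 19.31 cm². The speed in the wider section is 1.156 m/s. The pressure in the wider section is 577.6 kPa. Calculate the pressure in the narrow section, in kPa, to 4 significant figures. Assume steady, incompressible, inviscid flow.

The volume flow rate is constant, so v₂ = (A₁/A₂)v₁ = (482.3/19.31)·1.156 = 28.87 m/s.
Along the horizontal streamline, P + ½ρv² is constant.
P₂ = P₁ − ½ρ(v₂² − v₁²) = 577600 − ½·1000·(28.87² − 1.156²) = 577600 − 416200 = 161400 Pa.

161.4 kPa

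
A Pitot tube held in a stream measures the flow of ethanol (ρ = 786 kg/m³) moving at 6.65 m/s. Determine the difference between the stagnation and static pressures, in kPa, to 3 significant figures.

17.4 kPa

At the stagnation point the flow is brought to rest, so Bernoulli gives P_stag − P_static = ½ρv².
ΔP = ½·786·6.65² = 17400 Pa.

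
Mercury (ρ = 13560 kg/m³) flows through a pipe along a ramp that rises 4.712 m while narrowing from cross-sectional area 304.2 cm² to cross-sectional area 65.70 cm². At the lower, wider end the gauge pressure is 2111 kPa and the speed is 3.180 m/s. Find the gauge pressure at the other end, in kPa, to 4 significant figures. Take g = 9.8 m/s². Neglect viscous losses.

P₂ ≈ 83.55 kPa

Continuity gives A₁v₁ = A₂v₂, so v₂ = (304.2 cm²)/(65.70 cm²) × 3.180 m/s = 14.72 m/s.
Bernoulli: P₁ + ½ρv₁² + ρg h₁ = P₂ + ½ρv₂² + ρg h₂, so P₂ = P₁ + ½ρ(v₁² − v₂²) − ρg(h₂ − h₁).
P₂ = 2111000 + ½·13560·(3.180² − 14.72²) − 13560·9.8·(+4.712) = 2111000 + (-1401000) − (626200) = 83550 Pa.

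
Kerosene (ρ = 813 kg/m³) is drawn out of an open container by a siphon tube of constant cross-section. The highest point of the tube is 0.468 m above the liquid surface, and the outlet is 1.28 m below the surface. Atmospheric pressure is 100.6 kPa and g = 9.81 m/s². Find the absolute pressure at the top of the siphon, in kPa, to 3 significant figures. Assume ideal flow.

P_top ≈ 86.7 kPa

The outlet speed comes from Torricelli: v = √(2g·1.28) = 5.01 m/s.
With constant cross-section the crest speed equals v; applying Bernoulli from the surface up to the crest, P_top = P_atm − ½ρv² − ρg·h_top.
P_top = 100600 − ½·813·5.01² − 813·9.81·0.468 = 86700 Pa.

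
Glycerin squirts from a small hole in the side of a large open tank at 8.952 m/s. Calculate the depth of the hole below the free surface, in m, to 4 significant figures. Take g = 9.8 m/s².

Torricelli: v = √(2gh), so h = v²/(2g).
h = 8.952²/(2·9.8) = 80.14/19.60 = 4.089 m.

h ≈ 4.089 m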